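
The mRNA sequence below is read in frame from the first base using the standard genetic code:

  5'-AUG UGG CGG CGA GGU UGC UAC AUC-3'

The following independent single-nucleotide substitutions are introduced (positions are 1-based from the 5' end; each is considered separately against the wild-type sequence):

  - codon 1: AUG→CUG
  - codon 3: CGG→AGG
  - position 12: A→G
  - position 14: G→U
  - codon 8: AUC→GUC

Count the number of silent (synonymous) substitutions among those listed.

Codon 1: AUG (Met) → CUG (Leu) — missense.
Codon 3: CGG (Arg) → AGG (Arg) — synonymous.
Codon 4: CGA (Arg) → CGG (Arg) — synonymous.
Codon 5: GGU (Gly) → GUU (Val) — missense.
Codon 8: AUC (Ile) → GUC (Val) — missense.
Synonymous: 2 of 5.

2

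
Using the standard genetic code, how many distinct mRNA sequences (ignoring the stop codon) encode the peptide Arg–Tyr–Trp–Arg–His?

Arg: 6 codons.
Tyr: 2 codons.
Trp: 1 codon.
Arg: 6 codons.
His: 2 codons.
6 × 2 × 1 × 6 × 2 = 144.

144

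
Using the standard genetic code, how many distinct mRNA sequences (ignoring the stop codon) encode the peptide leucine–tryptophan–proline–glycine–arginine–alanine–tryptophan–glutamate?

Leu: 6 codons.
Trp: 1 codon.
Pro: 4 codons.
Gly: 4 codons.
Arg: 6 codons.
Ala: 4 codons.
Trp: 1 codon.
Glu: 2 codons.
6 × 1 × 4 × 4 × 6 × 4 × 1 × 2 = 4608.

4608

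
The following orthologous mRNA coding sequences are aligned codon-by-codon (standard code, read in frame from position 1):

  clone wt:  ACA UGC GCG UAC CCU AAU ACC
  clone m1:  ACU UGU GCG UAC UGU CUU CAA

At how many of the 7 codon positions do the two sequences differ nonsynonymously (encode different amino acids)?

3

Codon 1: ACA Thr / ACU Thr — synonymous.
Codon 2: UGC Cys / UGU Cys — synonymous.
Codon 3: GCG Ala / GCG Ala — identical.
Codon 4: UAC Tyr / UAC Tyr — identical.
Codon 5: CCU Pro / UGU Cys — nonsynonymous.
Codon 6: AAU Asn / CUU Leu — nonsynonymous.
Codon 7: ACC Thr / CAA Gln — nonsynonymous.
Nonsynonymous differences: 3.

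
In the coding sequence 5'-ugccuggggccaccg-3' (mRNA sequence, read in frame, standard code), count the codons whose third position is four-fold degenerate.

Codon 1 UGC (Cys): third position 2-fold.
Codon 2 CUG (Leu): third position 4-fold.
Codon 3 GGG (Gly): third position 4-fold.
Codon 4 CCA (Pro): third position 4-fold.
Codon 5 CCG (Pro): third position 4-fold.
Four-fold degenerate third positions: 4.

4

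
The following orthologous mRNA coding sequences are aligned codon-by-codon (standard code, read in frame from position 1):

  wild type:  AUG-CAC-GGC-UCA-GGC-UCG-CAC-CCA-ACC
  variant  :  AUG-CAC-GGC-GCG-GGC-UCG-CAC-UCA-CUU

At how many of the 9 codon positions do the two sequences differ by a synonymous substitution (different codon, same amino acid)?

0

Codon 1: AUG Met / AUG Met — identical.
Codon 2: CAC His / CAC His — identical.
Codon 3: GGC Gly / GGC Gly — identical.
Codon 4: UCA Ser / GCG Ala — nonsynonymous.
Codon 5: GGC Gly / GGC Gly — identical.
Codon 6: UCG Ser / UCG Ser — identical.
Codon 7: CAC His / CAC His — identical.
Codon 8: CCA Pro / UCA Ser — nonsynonymous.
Codon 9: ACC Thr / CUU Leu — nonsynonymous.
Synonymous differences: 0.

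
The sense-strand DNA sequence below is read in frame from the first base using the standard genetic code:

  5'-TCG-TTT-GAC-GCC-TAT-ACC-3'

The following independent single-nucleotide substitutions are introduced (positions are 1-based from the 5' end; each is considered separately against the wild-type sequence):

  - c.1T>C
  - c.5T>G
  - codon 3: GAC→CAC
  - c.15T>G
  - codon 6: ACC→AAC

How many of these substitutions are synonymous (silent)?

Codon 1: TCG (Ser) → CCG (Pro) — missense.
Codon 2: TTT (Phe) → TGT (Cys) — missense.
Codon 3: GAC (Asp) → CAC (His) — missense.
Codon 5: TAT (Tyr) → TAG (Stop) — nonsense.
Codon 6: ACC (Thr) → AAC (Asn) — missense.
Synonymous: 0 of 5.

0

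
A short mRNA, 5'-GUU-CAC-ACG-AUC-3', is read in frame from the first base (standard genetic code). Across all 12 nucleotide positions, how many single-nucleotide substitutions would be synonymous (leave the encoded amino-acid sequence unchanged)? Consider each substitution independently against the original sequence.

9

Codon 1 (GUU, Val): 3 synonymous substitutions.
Codon 2 (CAC, His): 1 synonymous substitution.
Codon 3 (ACG, Thr): 3 synonymous substitutions.
Codon 4 (AUC, Ile): 2 synonymous substitutions.
Total: 3 + 1 + 3 + 2 = 9.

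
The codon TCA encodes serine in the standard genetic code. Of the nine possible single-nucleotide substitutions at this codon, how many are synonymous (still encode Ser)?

3

Position 1: none → 0 synonymous.
Position 2: none → 0 synonymous.
Position 3: TCT, TCC, TCG → 3 synonymous.
Total: 0 + 0 + 3 = 3.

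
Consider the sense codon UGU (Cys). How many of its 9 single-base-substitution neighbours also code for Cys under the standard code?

1

Position 1: none → 0 synonymous.
Position 2: none → 0 synonymous.
Position 3: UGC → 1 synonymous.
Total: 0 + 0 + 1 = 1.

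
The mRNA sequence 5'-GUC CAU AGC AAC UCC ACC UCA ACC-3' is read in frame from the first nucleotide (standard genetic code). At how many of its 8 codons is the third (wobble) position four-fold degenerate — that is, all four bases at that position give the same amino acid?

Codon 1 GUC (Val): third position 4-fold.
Codon 2 CAU (His): third position 2-fold.
Codon 3 AGC (Ser): third position 2-fold.
Codon 4 AAC (Asn): third position 2-fold.
Codon 5 UCC (Ser): third position 4-fold.
Codon 6 ACC (Thr): third position 4-fold.
Codon 7 UCA (Ser): third position 4-fold.
Codon 8 ACC (Thr): third position 4-fold.
Four-fold degenerate third positions: 5.

5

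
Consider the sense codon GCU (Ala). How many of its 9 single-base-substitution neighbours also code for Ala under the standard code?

3

Position 1: none → 0 synonymous.
Position 2: none → 0 synonymous.
Position 3: GCC, GCA, GCG → 3 synonymous.
Total: 0 + 0 + 3 = 3.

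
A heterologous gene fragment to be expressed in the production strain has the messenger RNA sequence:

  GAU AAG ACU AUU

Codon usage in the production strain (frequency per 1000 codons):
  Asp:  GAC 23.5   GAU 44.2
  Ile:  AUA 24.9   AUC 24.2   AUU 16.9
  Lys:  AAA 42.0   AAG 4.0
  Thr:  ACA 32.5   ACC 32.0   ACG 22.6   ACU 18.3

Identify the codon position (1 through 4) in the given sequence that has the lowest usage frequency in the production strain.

Codon 1 GAU (Asp): 44.2 per 1000.
Codon 2 AAG (Lys): 4.0 per 1000.
Codon 3 ACU (Thr): 18.3 per 1000.
Codon 4 AUU (Ile): 16.9 per 1000.
Lowest frequency is 4.0 at codon 2.

2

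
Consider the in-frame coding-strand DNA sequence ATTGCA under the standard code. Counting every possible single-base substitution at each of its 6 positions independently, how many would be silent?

Codon 1 (ATT, Ile): 2 synonymous substitutions.
Codon 2 (GCA, Ala): 3 synonymous substitutions.
Total: 2 + 3 = 5.

5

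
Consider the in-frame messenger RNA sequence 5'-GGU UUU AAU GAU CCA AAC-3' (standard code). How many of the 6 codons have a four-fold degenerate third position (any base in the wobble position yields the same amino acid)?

Codon 1 GGU (Gly): third position 4-fold.
Codon 2 UUU (Phe): third position 2-fold.
Codon 3 AAU (Asn): third position 2-fold.
Codon 4 GAU (Asp): third position 2-fold.
Codon 5 CCA (Pro): third position 4-fold.
Codon 6 AAC (Asn): third position 2-fold.
Four-fold degenerate third positions: 2.

2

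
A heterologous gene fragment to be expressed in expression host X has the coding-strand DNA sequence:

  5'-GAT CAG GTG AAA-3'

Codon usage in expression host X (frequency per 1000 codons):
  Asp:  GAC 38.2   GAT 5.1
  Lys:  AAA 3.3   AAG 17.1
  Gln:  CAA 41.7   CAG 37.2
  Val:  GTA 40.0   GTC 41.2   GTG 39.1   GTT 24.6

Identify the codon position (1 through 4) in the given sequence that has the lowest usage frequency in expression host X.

4

Codon 1 GAT (Asp): 5.1 per 1000.
Codon 2 CAG (Gln): 37.2 per 1000.
Codon 3 GTG (Val): 39.1 per 1000.
Codon 4 AAA (Lys): 3.3 per 1000.
Lowest frequency is 3.3 at codon 4.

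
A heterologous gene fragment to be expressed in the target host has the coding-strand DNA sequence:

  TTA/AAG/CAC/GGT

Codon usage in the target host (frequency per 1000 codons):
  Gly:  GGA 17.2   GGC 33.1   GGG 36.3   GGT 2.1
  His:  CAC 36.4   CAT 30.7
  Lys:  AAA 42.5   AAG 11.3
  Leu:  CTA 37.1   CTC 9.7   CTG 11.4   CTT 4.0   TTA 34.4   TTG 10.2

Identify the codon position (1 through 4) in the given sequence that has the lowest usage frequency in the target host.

Codon 1 TTA (Leu): 34.4 per 1000.
Codon 2 AAG (Lys): 11.3 per 1000.
Codon 3 CAC (His): 36.4 per 1000.
Codon 4 GGT (Gly): 2.1 per 1000.
Lowest frequency is 2.1 at codon 4.

4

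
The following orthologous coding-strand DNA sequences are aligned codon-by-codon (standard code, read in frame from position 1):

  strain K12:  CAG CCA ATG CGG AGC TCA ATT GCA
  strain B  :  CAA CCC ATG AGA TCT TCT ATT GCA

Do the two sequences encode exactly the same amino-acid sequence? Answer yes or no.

Codon 1: CAG Gln / CAA Gln — synonymous.
Codon 2: CCA Pro / CCC Pro — synonymous.
Codon 3: ATG Met / ATG Met — identical.
Codon 4: CGG Arg / AGA Arg — synonymous.
Codon 5: AGC Ser / TCT Ser — synonymous.
Codon 6: TCA Ser / TCT Ser — synonymous.
Codon 7: ATT Ile / ATT Ile — identical.
Codon 8: GCA Ala / GCA Ala — identical.
Nonsynonymous differences: 0 → same protein.

yes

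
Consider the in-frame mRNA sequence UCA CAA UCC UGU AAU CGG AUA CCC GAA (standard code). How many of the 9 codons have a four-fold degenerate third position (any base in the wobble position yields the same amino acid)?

Codon 1 UCA (Ser): third position 4-fold.
Codon 2 CAA (Gln): third position 2-fold.
Codon 3 UCC (Ser): third position 4-fold.
Codon 4 UGU (Cys): third position 2-fold.
Codon 5 AAU (Asn): third position 2-fold.
Codon 6 CGG (Arg): third position 4-fold.
Codon 7 AUA (Ile): third position 3-fold.
Codon 8 CCC (Pro): third position 4-fold.
Codon 9 GAA (Glu): third position 2-fold.
Four-fold degenerate third positions: 4.

4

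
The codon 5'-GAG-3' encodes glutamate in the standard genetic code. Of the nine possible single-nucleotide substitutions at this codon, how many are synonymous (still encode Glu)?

1

Position 1: none → 0 synonymous.
Position 2: none → 0 synonymous.
Position 3: GAA → 1 synonymous.
Total: 0 + 0 + 1 = 1.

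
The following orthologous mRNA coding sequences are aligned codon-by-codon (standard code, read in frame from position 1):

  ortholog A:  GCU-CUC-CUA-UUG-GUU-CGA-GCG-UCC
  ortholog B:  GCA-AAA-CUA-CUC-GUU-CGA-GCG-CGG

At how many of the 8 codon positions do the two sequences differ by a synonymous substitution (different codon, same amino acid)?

Codon 1: GCU Ala / GCA Ala — synonymous.
Codon 2: CUC Leu / AAA Lys — nonsynonymous.
Codon 3: CUA Leu / CUA Leu — identical.
Codon 4: UUG Leu / CUC Leu — synonymous.
Codon 5: GUU Val / GUU Val — identical.
Codon 6: CGA Arg / CGA Arg — identical.
Codon 7: GCG Ala / GCG Ala — identical.
Codon 8: UCC Ser / CGG Arg — nonsynonymous.
Synonymous differences: 2.

2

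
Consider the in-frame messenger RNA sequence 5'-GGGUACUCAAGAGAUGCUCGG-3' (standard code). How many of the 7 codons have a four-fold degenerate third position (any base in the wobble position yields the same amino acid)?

Codon 1 GGG (Gly): third position 4-fold.
Codon 2 UAC (Tyr): third position 2-fold.
Codon 3 UCA (Ser): third position 4-fold.
Codon 4 AGA (Arg): third position 2-fold.
Codon 5 GAU (Asp): third position 2-fold.
Codon 6 GCU (Ala): third position 4-fold.
Codon 7 CGG (Arg): third position 4-fold.
Four-fold degenerate third positions: 4.

4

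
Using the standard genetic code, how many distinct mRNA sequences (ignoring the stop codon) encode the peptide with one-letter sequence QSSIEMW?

432

Gln: 2 codons.
Ser: 6 codons.
Ser: 6 codons.
Ile: 3 codons.
Glu: 2 codons.
Met: 1 codon.
Trp: 1 codon.
2 × 6 × 6 × 3 × 2 × 1 × 1 = 432.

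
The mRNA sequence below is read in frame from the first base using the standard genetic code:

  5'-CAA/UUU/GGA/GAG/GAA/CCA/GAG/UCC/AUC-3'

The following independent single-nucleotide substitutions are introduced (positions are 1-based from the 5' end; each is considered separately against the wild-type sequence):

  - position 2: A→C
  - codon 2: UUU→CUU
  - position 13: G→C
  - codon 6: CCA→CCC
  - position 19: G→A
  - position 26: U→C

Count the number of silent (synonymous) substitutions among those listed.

Codon 1: CAA (Gln) → CCA (Pro) — missense.
Codon 2: UUU (Phe) → CUU (Leu) — missense.
Codon 5: GAA (Glu) → CAA (Gln) — missense.
Codon 6: CCA (Pro) → CCC (Pro) — synonymous.
Codon 7: GAG (Glu) → AAG (Lys) — missense.
Codon 9: AUC (Ile) → ACC (Thr) — missense.
Synonymous: 1 of 6.

1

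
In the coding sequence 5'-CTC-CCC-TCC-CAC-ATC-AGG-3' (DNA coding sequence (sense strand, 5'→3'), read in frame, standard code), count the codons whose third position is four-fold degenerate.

Codon 1 CTC (Leu): third position 4-fold.
Codon 2 CCC (Pro): third position 4-fold.
Codon 3 TCC (Ser): third position 4-fold.
Codon 4 CAC (His): third position 2-fold.
Codon 5 ATC (Ile): third position 3-fold.
Codon 6 AGG (Arg): third position 2-fold.
Four-fold degenerate third positions: 3.

3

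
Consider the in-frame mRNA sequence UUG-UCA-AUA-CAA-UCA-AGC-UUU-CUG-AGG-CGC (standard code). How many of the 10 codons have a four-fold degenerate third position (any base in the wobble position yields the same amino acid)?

4

Codon 1 UUG (Leu): third position 2-fold.
Codon 2 UCA (Ser): third position 4-fold.
Codon 3 AUA (Ile): third position 3-fold.
Codon 4 CAA (Gln): third position 2-fold.
Codon 5 UCA (Ser): third position 4-fold.
Codon 6 AGC (Ser): third position 2-fold.
Codon 7 UUU (Phe): third position 2-fold.
Codon 8 CUG (Leu): third position 4-fold.
Codon 9 AGG (Arg): third position 2-fold.
Codon 10 CGC (Arg): third position 4-fold.
Four-fold degenerate third positions: 4.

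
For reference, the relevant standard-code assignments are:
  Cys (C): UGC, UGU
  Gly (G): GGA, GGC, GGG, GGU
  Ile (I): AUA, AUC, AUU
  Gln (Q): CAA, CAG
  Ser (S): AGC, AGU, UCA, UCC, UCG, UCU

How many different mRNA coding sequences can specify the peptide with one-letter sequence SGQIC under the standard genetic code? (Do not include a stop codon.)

Ser: 6 codons.
Gly: 4 codons.
Gln: 2 codons.
Ile: 3 codons.
Cys: 2 codons.
6 × 4 × 2 × 3 × 2 = 288.

288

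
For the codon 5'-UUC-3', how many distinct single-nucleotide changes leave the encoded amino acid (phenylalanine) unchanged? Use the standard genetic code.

Position 1: none → 0 synonymous.
Position 2: none → 0 synonymous.
Position 3: UUU → 1 synonymous.
Total: 0 + 0 + 1 = 1.

1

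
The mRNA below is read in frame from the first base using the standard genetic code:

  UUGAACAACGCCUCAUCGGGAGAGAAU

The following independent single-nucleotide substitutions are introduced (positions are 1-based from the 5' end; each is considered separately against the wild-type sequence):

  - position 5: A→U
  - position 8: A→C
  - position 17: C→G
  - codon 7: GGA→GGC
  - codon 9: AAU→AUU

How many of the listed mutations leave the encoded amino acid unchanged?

1

Codon 2: AAC (Asn) → AUC (Ile) — missense.
Codon 3: AAC (Asn) → ACC (Thr) — missense.
Codon 6: UCG (Ser) → UGG (Trp) — missense.
Codon 7: GGA (Gly) → GGC (Gly) — synonymous.
Codon 9: AAU (Asn) → AUU (Ile) — missense.
Synonymous: 1 of 5.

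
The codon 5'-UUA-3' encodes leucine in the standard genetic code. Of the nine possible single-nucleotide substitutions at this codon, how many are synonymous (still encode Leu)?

2

Position 1: CUA → 1 synonymous.
Position 2: none → 0 synonymous.
Position 3: UUG → 1 synonymous.
Total: 1 + 0 + 1 = 2.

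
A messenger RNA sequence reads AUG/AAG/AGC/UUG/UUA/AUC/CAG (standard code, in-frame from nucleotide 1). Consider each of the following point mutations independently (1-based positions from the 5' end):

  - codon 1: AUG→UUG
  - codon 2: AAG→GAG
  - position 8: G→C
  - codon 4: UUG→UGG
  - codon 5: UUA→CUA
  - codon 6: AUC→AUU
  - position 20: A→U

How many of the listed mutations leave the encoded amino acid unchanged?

2

Codon 1: AUG (Met) → UUG (Leu) — missense.
Codon 2: AAG (Lys) → GAG (Glu) — missense.
Codon 3: AGC (Ser) → ACC (Thr) — missense.
Codon 4: UUG (Leu) → UGG (Trp) — missense.
Codon 5: UUA (Leu) → CUA (Leu) — synonymous.
Codon 6: AUC (Ile) → AUU (Ile) — synonymous.
Codon 7: CAG (Gln) → CUG (Leu) — missense.
Synonymous: 2 of 7.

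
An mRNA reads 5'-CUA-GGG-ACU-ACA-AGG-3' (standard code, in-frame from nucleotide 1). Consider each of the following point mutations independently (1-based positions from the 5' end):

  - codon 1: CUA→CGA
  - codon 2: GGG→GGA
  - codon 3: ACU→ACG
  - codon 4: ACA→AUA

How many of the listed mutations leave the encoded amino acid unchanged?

2

Codon 1: CUA (Leu) → CGA (Arg) — missense.
Codon 2: GGG (Gly) → GGA (Gly) — synonymous.
Codon 3: ACU (Thr) → ACG (Thr) — synonymous.
Codon 4: ACA (Thr) → AUA (Ile) — missense.
Synonymous: 2 of 4.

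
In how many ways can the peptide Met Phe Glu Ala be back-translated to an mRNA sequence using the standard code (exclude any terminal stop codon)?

16

Met: 1 codon.
Phe: 2 codons.
Glu: 2 codons.
Ala: 4 codons.
1 × 2 × 2 × 4 = 16.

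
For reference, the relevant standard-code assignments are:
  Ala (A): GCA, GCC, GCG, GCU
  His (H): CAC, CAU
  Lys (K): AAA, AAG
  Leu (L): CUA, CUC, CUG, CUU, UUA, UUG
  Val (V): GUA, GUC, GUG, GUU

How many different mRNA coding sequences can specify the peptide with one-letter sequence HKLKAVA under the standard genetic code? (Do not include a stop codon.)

His: 2 codons.
Lys: 2 codons.
Leu: 6 codons.
Lys: 2 codons.
Ala: 4 codons.
Val: 4 codons.
Ala: 4 codons.
2 × 2 × 6 × 2 × 4 × 4 × 4 = 3072.

3072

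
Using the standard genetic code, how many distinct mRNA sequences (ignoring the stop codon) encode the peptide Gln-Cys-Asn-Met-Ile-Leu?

144

Gln: 2 codons.
Cys: 2 codons.
Asn: 2 codons.
Met: 1 codon.
Ile: 3 codons.
Leu: 6 codons.
2 × 2 × 2 × 1 × 3 × 6 = 144.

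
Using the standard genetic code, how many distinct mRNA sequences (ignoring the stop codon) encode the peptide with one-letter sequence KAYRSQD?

Lys: 2 codons.
Ala: 4 codons.
Tyr: 2 codons.
Arg: 6 codons.
Ser: 6 codons.
Gln: 2 codons.
Asp: 2 codons.
2 × 4 × 2 × 6 × 6 × 2 × 2 = 2304.

2304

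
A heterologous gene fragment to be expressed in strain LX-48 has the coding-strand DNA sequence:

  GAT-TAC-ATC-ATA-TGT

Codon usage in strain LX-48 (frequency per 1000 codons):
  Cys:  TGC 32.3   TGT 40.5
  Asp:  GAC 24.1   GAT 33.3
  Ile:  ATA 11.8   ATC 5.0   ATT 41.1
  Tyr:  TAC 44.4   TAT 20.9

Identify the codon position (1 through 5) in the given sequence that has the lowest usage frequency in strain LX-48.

3

Codon 1 GAT (Asp): 33.3 per 1000.
Codon 2 TAC (Tyr): 44.4 per 1000.
Codon 3 ATC (Ile): 5.0 per 1000.
Codon 4 ATA (Ile): 11.8 per 1000.
Codon 5 TGT (Cys): 40.5 per 1000.
Lowest frequency is 5.0 at codon 3.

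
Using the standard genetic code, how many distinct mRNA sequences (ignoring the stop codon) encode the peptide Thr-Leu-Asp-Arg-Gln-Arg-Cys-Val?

Thr: 4 codons.
Leu: 6 codons.
Asp: 2 codons.
Arg: 6 codons.
Gln: 2 codons.
Arg: 6 codons.
Cys: 2 codons.
Val: 4 codons.
4 × 6 × 2 × 6 × 2 × 6 × 2 × 4 = 27648.

27648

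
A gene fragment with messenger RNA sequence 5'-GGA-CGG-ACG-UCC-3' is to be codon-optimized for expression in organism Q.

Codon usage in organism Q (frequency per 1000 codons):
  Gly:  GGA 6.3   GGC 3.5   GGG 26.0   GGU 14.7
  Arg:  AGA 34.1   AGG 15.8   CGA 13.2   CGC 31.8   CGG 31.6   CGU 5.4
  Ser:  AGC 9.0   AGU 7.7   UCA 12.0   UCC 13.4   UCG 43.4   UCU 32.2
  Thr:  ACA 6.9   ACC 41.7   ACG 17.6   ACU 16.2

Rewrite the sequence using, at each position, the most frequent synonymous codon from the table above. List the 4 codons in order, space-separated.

Codon 1 (Gly): best is GGG at 26.0.
Codon 2 (Arg): best is AGA at 34.1.
Codon 3 (Thr): best is ACC at 41.7.
Codon 4 (Ser): best is UCG at 43.4.

GGG AGA ACC UCG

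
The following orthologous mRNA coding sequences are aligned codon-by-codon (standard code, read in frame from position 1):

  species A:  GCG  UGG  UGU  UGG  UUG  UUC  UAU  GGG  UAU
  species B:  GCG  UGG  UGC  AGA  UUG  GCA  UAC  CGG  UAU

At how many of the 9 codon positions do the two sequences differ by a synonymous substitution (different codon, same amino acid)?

Codon 1: GCG Ala / GCG Ala — identical.
Codon 2: UGG Trp / UGG Trp — identical.
Codon 3: UGU Cys / UGC Cys — synonymous.
Codon 4: UGG Trp / AGA Arg — nonsynonymous.
Codon 5: UUG Leu / UUG Leu — identical.
Codon 6: UUC Phe / GCA Ala — nonsynonymous.
Codon 7: UAU Tyr / UAC Tyr — synonymous.
Codon 8: GGG Gly / CGG Arg — nonsynonymous.
Codon 9: UAU Tyr / UAU Tyr — identical.
Synonymous differences: 2.

2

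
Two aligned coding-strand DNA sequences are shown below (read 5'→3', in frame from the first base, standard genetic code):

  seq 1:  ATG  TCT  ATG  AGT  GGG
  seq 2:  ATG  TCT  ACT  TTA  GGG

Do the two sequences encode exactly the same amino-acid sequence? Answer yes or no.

no

Codon 1: ATG Met / ATG Met — identical.
Codon 2: TCT Ser / TCT Ser — identical.
Codon 3: ATG Met / ACT Thr — nonsynonymous.
Codon 4: AGT Ser / TTA Leu — nonsynonymous.
Codon 5: GGG Gly / GGG Gly — identical.
Nonsynonymous differences: 2 → different protein.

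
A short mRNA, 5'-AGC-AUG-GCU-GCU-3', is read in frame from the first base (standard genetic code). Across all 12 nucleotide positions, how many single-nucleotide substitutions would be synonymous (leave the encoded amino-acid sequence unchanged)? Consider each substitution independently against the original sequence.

Codon 1 (AGC, Ser): 1 synonymous substitution.
Codon 2 (AUG, Met): 0 synonymous substitutions.
Codon 3 (GCU, Ala): 3 synonymous substitutions.
Codon 4 (GCU, Ala): 3 synonymous substitutions.
Total: 1 + 0 + 3 + 3 = 7.

7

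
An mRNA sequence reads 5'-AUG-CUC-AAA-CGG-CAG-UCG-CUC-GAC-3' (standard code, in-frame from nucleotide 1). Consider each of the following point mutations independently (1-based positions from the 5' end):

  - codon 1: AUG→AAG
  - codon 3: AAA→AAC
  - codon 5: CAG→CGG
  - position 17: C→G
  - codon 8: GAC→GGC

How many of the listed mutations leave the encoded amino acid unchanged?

0

Codon 1: AUG (Met) → AAG (Lys) — missense.
Codon 3: AAA (Lys) → AAC (Asn) — missense.
Codon 5: CAG (Gln) → CGG (Arg) — missense.
Codon 6: UCG (Ser) → UGG (Trp) — missense.
Codon 8: GAC (Asp) → GGC (Gly) — missense.
Synonymous: 0 of 5.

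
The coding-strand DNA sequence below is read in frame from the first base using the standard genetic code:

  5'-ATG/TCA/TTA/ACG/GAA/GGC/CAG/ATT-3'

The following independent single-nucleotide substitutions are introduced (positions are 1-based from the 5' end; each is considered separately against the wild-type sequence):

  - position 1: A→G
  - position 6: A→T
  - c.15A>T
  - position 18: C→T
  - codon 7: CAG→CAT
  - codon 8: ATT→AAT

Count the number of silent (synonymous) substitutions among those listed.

Codon 1: ATG (Met) → GTG (Val) — missense.
Codon 2: TCA (Ser) → TCT (Ser) — synonymous.
Codon 5: GAA (Glu) → GAT (Asp) — missense.
Codon 6: GGC (Gly) → GGT (Gly) — synonymous.
Codon 7: CAG (Gln) → CAT (His) — missense.
Codon 8: ATT (Ile) → AAT (Asn) — missense.
Synonymous: 2 of 6.

2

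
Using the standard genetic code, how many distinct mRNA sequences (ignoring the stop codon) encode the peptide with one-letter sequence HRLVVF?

2304

His: 2 codons.
Arg: 6 codons.
Leu: 6 codons.
Val: 4 codons.
Val: 4 codons.
Phe: 2 codons.
2 × 6 × 6 × 4 × 4 × 2 = 2304.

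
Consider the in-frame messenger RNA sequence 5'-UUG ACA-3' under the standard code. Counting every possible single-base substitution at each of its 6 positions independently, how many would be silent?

Codon 1 (UUG, Leu): 2 synonymous substitutions.
Codon 2 (ACA, Thr): 3 synonymous substitutions.
Total: 2 + 3 = 5.

5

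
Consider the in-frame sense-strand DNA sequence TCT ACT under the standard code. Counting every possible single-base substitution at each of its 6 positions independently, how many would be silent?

6

Codon 1 (TCT, Ser): 3 synonymous substitutions.
Codon 2 (ACT, Thr): 3 synonymous substitutions.
Total: 3 + 3 = 6.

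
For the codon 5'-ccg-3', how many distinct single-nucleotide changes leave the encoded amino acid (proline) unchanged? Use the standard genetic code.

Position 1: none → 0 synonymous.
Position 2: none → 0 synonymous.
Position 3: CCU, CCC, CCA → 3 synonymous.
Total: 0 + 0 + 3 = 3.

3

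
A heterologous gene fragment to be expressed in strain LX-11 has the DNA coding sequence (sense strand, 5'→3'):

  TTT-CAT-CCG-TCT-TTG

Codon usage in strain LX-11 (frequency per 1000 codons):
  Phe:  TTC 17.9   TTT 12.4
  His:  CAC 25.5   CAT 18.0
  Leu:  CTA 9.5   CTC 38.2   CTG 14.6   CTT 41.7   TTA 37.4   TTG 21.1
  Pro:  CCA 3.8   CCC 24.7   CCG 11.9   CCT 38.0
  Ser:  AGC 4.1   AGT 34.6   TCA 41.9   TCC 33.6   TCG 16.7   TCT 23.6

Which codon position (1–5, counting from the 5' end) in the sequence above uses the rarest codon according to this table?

3

Codon 1 TTT (Phe): 12.4 per 1000.
Codon 2 CAT (His): 18.0 per 1000.
Codon 3 CCG (Pro): 11.9 per 1000.
Codon 4 TCT (Ser): 23.6 per 1000.
Codon 5 TTG (Leu): 21.1 per 1000.
Lowest frequency is 11.9 at codon 3.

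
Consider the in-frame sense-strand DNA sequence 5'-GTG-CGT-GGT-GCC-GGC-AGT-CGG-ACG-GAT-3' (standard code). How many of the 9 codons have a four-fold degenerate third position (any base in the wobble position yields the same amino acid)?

Codon 1 GTG (Val): third position 4-fold.
Codon 2 CGT (Arg): third position 4-fold.
Codon 3 GGT (Gly): third position 4-fold.
Codon 4 GCC (Ala): third position 4-fold.
Codon 5 GGC (Gly): third position 4-fold.
Codon 6 AGT (Ser): third position 2-fold.
Codon 7 CGG (Arg): third position 4-fold.
Codon 8 ACG (Thr): third position 4-fold.
Codon 9 GAT (Asp): third position 2-fold.
Four-fold degenerate third positions: 7.

7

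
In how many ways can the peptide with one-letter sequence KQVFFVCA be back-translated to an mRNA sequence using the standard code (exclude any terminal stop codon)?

2048

Lys: 2 codons.
Gln: 2 codons.
Val: 4 codons.
Phe: 2 codons.
Phe: 2 codons.
Val: 4 codons.
Cys: 2 codons.
Ala: 4 codons.
2 × 2 × 4 × 2 × 2 × 4 × 2 × 4 = 2048.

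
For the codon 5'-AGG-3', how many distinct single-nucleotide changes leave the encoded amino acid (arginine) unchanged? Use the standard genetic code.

2

Position 1: CGG → 1 synonymous.
Position 2: none → 0 synonymous.
Position 3: AGA → 1 synonymous.
Total: 1 + 0 + 1 = 2.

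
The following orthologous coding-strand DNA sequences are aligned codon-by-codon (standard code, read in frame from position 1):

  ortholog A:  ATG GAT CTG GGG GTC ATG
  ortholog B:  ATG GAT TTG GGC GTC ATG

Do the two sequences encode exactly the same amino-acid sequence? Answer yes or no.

Codon 1: ATG Met / ATG Met — identical.
Codon 2: GAT Asp / GAT Asp — identical.
Codon 3: CTG Leu / TTG Leu — synonymous.
Codon 4: GGG Gly / GGC Gly — synonymous.
Codon 5: GTC Val / GTC Val — identical.
Codon 6: ATG Met / ATG Met — identical.
Nonsynonymous differences: 0 → same protein.

yes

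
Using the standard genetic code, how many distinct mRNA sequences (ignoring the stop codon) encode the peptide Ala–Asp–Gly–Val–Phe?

Ala: 4 codons.
Asp: 2 codons.
Gly: 4 codons.
Val: 4 codons.
Phe: 2 codons.
4 × 2 × 4 × 4 × 2 = 256.

256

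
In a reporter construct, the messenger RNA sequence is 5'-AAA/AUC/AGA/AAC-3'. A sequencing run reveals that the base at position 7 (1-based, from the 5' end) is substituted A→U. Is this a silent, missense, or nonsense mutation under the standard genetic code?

nonsense

Position 7 falls in codon 3: AGA → Arg.
After the substitution the codon is UGA → Stop.
The new codon is a stop codon, so this is a nonsense mutation.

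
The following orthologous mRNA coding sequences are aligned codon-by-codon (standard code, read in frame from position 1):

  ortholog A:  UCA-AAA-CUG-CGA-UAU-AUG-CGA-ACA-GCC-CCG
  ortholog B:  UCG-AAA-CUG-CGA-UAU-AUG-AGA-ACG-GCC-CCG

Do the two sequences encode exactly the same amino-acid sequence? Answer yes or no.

Codon 1: UCA Ser / UCG Ser — synonymous.
Codon 2: AAA Lys / AAA Lys — identical.
Codon 3: CUG Leu / CUG Leu — identical.
Codon 4: CGA Arg / CGA Arg — identical.
Codon 5: UAU Tyr / UAU Tyr — identical.
Codon 6: AUG Met / AUG Met — identical.
Codon 7: CGA Arg / AGA Arg — synonymous.
Codon 8: ACA Thr / ACG Thr — synonymous.
Codon 9: GCC Ala / GCC Ala — identical.
Codon 10: CCG Pro / CCG Pro — identical.
Nonsynonymous differences: 0 → same protein.

yes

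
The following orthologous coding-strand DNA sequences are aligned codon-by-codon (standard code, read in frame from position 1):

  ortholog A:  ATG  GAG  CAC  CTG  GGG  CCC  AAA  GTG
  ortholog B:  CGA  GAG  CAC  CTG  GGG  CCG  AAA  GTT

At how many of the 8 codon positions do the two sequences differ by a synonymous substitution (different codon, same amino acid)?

2

Codon 1: ATG Met / CGA Arg — nonsynonymous.
Codon 2: GAG Glu / GAG Glu — identical.
Codon 3: CAC His / CAC His — identical.
Codon 4: CTG Leu / CTG Leu — identical.
Codon 5: GGG Gly / GGG Gly — identical.
Codon 6: CCC Pro / CCG Pro — synonymous.
Codon 7: AAA Lys / AAA Lys — identical.
Codon 8: GTG Val / GTT Val — synonymous.
Synonymous differences: 2.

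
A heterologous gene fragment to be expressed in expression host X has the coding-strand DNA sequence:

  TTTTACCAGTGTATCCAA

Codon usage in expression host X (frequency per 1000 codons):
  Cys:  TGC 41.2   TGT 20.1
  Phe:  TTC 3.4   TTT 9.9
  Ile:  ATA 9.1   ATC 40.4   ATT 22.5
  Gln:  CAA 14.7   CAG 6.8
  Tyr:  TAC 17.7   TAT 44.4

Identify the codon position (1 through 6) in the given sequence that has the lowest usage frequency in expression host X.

Codon 1 TTT (Phe): 9.9 per 1000.
Codon 2 TAC (Tyr): 17.7 per 1000.
Codon 3 CAG (Gln): 6.8 per 1000.
Codon 4 TGT (Cys): 20.1 per 1000.
Codon 5 ATC (Ile): 40.4 per 1000.
Codon 6 CAA (Gln): 14.7 per 1000.
Lowest frequency is 6.8 at codon 3.

3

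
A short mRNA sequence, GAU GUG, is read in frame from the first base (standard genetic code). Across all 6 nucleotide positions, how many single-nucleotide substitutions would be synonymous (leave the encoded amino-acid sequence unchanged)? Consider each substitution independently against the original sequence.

4

Codon 1 (GAU, Asp): 1 synonymous substitution.
Codon 2 (GUG, Val): 3 synonymous substitutions.
Total: 1 + 3 = 4.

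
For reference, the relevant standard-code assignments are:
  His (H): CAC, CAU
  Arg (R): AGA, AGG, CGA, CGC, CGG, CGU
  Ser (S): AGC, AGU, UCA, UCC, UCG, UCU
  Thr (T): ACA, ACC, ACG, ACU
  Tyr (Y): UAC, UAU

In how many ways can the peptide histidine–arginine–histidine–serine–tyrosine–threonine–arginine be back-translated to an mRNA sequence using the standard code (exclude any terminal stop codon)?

His: 2 codons.
Arg: 6 codons.
His: 2 codons.
Ser: 6 codons.
Tyr: 2 codons.
Thr: 4 codons.
Arg: 6 codons.
2 × 6 × 2 × 6 × 2 × 4 × 6 = 6912.

6912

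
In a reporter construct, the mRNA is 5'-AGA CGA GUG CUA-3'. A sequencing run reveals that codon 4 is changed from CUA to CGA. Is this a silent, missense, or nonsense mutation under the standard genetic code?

missense

Position 11 falls in codon 4: CUA → Leu.
After the substitution the codon is CGA → Arg.
Leu ≠ Arg, so this is a missense mutation.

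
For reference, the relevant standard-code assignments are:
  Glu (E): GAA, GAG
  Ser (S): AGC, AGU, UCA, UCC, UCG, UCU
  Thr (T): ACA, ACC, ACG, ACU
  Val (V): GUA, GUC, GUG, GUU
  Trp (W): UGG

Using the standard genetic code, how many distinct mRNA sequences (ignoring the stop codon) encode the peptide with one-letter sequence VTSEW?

192

Val: 4 codons.
Thr: 4 codons.
Ser: 6 codons.
Glu: 2 codons.
Trp: 1 codon.
4 × 4 × 6 × 2 × 1 = 192.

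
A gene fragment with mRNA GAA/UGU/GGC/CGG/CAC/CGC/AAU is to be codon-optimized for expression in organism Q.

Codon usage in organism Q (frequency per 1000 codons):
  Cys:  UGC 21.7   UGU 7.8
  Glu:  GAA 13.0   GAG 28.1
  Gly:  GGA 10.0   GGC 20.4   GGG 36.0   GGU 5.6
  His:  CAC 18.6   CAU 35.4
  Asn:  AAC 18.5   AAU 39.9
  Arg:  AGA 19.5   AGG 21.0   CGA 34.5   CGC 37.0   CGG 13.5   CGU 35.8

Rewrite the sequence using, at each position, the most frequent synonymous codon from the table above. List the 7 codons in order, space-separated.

GAG UGC GGG CGC CAU CGC AAU

Codon 1 (Glu): best is GAG at 28.1.
Codon 2 (Cys): best is UGC at 21.7.
Codon 3 (Gly): best is GGG at 36.0.
Codon 4 (Arg): best is CGC at 37.0.
Codon 5 (His): best is CAU at 35.4.
Codon 6 (Arg): best is CGC at 37.0.
Codon 7 (Asn): best is AAU at 39.9.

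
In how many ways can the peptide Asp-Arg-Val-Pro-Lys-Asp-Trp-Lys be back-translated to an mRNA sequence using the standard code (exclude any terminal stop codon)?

Asp: 2 codons.
Arg: 6 codons.
Val: 4 codons.
Pro: 4 codons.
Lys: 2 codons.
Asp: 2 codons.
Trp: 1 codon.
Lys: 2 codons.
2 × 6 × 4 × 4 × 2 × 2 × 1 × 2 = 1536.

1536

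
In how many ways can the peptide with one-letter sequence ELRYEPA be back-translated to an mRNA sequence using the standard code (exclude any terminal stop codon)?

4608

Glu: 2 codons.
Leu: 6 codons.
Arg: 6 codons.
Tyr: 2 codons.
Glu: 2 codons.
Pro: 4 codons.
Ala: 4 codons.
2 × 6 × 6 × 2 × 2 × 4 × 4 = 4608.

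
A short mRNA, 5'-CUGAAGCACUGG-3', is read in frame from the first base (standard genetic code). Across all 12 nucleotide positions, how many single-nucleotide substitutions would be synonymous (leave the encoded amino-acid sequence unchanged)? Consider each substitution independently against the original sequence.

6

Codon 1 (CUG, Leu): 4 synonymous substitutions.
Codon 2 (AAG, Lys): 1 synonymous substitution.
Codon 3 (CAC, His): 1 synonymous substitution.
Codon 4 (UGG, Trp): 0 synonymous substitutions.
Total: 4 + 1 + 1 + 0 = 6.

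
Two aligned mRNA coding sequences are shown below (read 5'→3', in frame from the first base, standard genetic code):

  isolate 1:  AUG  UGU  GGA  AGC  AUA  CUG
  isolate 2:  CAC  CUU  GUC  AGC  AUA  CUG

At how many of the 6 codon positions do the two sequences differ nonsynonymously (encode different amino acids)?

3

Codon 1: AUG Met / CAC His — nonsynonymous.
Codon 2: UGU Cys / CUU Leu — nonsynonymous.
Codon 3: GGA Gly / GUC Val — nonsynonymous.
Codon 4: AGC Ser / AGC Ser — identical.
Codon 5: AUA Ile / AUA Ile — identical.
Codon 6: CUG Leu / CUG Leu — identical.
Nonsynonymous differences: 3.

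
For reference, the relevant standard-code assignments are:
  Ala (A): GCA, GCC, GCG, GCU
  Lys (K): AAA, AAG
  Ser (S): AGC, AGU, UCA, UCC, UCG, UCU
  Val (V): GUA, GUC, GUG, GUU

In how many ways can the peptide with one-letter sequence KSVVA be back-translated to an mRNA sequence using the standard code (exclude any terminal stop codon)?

Lys: 2 codons.
Ser: 6 codons.
Val: 4 codons.
Val: 4 codons.
Ala: 4 codons.
2 × 6 × 4 × 4 × 4 = 768.

768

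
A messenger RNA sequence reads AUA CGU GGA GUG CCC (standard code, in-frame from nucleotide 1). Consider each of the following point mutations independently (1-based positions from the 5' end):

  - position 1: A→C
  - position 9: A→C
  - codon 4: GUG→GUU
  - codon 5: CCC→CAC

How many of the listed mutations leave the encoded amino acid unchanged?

2

Codon 1: AUA (Ile) → CUA (Leu) — missense.
Codon 3: GGA (Gly) → GGC (Gly) — synonymous.
Codon 4: GUG (Val) → GUU (Val) — synonymous.
Codon 5: CCC (Pro) → CAC (His) — missense.
Synonymous: 2 of 4.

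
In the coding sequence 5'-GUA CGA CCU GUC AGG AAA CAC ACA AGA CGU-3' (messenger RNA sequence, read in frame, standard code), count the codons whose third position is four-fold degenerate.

6

Codon 1 GUA (Val): third position 4-fold.
Codon 2 CGA (Arg): third position 4-fold.
Codon 3 CCU (Pro): third position 4-fold.
Codon 4 GUC (Val): third position 4-fold.
Codon 5 AGG (Arg): third position 2-fold.
Codon 6 AAA (Lys): third position 2-fold.
Codon 7 CAC (His): third position 2-fold.
Codon 8 ACA (Thr): third position 4-fold.
Codon 9 AGA (Arg): third position 2-fold.
Codon 10 CGU (Arg): third position 4-fold.
Four-fold degenerate third positions: 6.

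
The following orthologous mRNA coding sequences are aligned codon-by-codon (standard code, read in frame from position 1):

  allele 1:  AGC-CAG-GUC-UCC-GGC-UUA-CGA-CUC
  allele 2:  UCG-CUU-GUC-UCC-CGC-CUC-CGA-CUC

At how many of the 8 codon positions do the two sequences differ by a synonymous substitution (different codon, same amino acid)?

2

Codon 1: AGC Ser / UCG Ser — synonymous.
Codon 2: CAG Gln / CUU Leu — nonsynonymous.
Codon 3: GUC Val / GUC Val — identical.
Codon 4: UCC Ser / UCC Ser — identical.
Codon 5: GGC Gly / CGC Arg — nonsynonymous.
Codon 6: UUA Leu / CUC Leu — synonymous.
Codon 7: CGA Arg / CGA Arg — identical.
Codon 8: CUC Leu / CUC Leu — identical.
Synonymous differences: 2.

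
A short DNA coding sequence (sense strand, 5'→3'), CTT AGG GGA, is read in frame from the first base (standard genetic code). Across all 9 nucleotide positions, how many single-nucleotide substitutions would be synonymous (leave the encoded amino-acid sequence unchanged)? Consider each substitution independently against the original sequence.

Codon 1 (CTT, Leu): 3 synonymous substitutions.
Codon 2 (AGG, Arg): 2 synonymous substitutions.
Codon 3 (GGA, Gly): 3 synonymous substitutions.
Total: 3 + 2 + 3 = 8.

8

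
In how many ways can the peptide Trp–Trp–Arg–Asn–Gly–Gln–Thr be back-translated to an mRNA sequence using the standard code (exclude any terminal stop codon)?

384

Trp: 1 codon.
Trp: 1 codon.
Arg: 6 codons.
Asn: 2 codons.
Gly: 4 codons.
Gln: 2 codons.
Thr: 4 codons.
1 × 1 × 6 × 2 × 4 × 2 × 4 = 384.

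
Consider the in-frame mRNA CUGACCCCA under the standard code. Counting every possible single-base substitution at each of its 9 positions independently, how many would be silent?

Codon 1 (CUG, Leu): 4 synonymous substitutions.
Codon 2 (ACC, Thr): 3 synonymous substitutions.
Codon 3 (CCA, Pro): 3 synonymous substitutions.
Total: 4 + 3 + 3 = 10.

10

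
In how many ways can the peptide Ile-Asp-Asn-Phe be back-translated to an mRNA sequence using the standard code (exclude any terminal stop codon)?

Ile: 3 codons.
Asp: 2 codons.
Asn: 2 codons.
Phe: 2 codons.
3 × 2 × 2 × 2 = 24.

24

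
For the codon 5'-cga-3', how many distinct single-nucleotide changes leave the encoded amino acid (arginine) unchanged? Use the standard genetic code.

4

Position 1: AGA → 1 synonymous.
Position 2: none → 0 synonymous.
Position 3: CGU, CGC, CGG → 3 synonymous.
Total: 1 + 0 + 3 = 4.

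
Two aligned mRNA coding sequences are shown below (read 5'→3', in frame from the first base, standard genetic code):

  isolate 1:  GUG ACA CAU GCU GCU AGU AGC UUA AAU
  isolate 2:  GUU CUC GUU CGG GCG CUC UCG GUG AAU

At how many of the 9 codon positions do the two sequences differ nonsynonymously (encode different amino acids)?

Codon 1: GUG Val / GUU Val — synonymous.
Codon 2: ACA Thr / CUC Leu — nonsynonymous.
Codon 3: CAU His / GUU Val — nonsynonymous.
Codon 4: GCU Ala / CGG Arg — nonsynonymous.
Codon 5: GCU Ala / GCG Ala — synonymous.
Codon 6: AGU Ser / CUC Leu — nonsynonymous.
Codon 7: AGC Ser / UCG Ser — synonymous.
Codon 8: UUA Leu / GUG Val — nonsynonymous.
Codon 9: AAU Asn / AAU Asn — identical.
Nonsynonymous differences: 5.

5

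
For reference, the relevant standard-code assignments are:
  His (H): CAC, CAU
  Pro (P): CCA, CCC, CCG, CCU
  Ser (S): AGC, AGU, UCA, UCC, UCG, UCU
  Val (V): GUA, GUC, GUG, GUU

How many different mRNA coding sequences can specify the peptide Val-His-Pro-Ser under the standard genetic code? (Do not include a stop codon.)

192

Val: 4 codons.
His: 2 codons.
Pro: 4 codons.
Ser: 6 codons.
4 × 2 × 4 × 6 = 192.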